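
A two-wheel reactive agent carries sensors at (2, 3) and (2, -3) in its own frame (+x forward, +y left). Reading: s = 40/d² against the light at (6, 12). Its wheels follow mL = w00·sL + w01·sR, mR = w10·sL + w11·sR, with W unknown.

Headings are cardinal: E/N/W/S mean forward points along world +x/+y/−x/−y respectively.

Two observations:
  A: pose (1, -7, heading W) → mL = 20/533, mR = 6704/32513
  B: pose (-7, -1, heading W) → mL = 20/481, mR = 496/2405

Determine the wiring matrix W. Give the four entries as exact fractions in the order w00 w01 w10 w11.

obs A: pose=(1,-7,W) → sL=40/533, sR=8/61, mL=20/533, mR=6704/32513
obs B: pose=(-7,-1,W) → sL=40/481, sR=8/65, mL=20/481, mR=496/2405
sensor matrix S = [[40/533, 8/61], [40/481, 8/65]]; det S = -26112/15638753
solve [mL_A; mL_B] = S·[w00; w01] and [mR_A; mR_B] = S·[w10; w11]:
  w00 = 1/2, w01 = 0, w10 = 1, w11 = 1

1/2 0 1 1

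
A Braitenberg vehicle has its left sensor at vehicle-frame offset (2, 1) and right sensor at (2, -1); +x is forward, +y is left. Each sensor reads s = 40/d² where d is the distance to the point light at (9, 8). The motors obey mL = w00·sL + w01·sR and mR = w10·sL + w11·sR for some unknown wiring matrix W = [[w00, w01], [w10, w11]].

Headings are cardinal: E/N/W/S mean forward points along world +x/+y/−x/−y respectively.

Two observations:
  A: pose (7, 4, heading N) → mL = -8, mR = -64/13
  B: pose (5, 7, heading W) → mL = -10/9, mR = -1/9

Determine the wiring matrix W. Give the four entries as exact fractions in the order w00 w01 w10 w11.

0 -1 1 -1

obs A: pose=(7,4,N) → sL=40/13, sR=8, mL=-8, mR=-64/13
obs B: pose=(5,7,W) → sL=1, sR=10/9, mL=-10/9, mR=-1/9
sensor matrix S = [[40/13, 8], [1, 10/9]]; det S = -536/117
solve [mL_A; mL_B] = S·[w00; w01] and [mR_A; mR_B] = S·[w10; w11]:
  w00 = 0, w01 = -1, w10 = 1, w11 = -1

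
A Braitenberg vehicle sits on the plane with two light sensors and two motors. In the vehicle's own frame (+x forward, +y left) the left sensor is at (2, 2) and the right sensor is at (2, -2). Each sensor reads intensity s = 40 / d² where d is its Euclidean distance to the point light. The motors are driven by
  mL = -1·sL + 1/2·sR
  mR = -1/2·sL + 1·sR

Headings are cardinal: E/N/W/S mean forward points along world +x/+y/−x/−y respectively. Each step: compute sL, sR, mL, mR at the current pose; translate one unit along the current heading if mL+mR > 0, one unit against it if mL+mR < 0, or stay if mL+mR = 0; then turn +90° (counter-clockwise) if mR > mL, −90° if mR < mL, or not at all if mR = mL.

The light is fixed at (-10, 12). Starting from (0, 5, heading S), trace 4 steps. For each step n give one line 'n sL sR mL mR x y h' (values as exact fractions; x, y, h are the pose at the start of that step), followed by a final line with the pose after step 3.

n=0: pose=(0,5,S); sL=8/45, sR=8/29; mL=-52/1305, mR=244/1305; mL+mR=64/435 → advance +1; mR−mL=296/1305 → turn +1·90°
n=1: pose=(0,4,E); sL=2/9, sR=10/61; mL=-77/549, mR=29/549; mL+mR=-16/183 → advance -1; mR−mL=106/549 → turn +1·90°
n=2: pose=(-1,4,N); sL=8/17, sR=40/157; mL=-916/2669, mR=52/2669; mL+mR=-864/2669 → advance -1; mR−mL=968/2669 → turn +1·90°
n=3: pose=(-1,3,W); sL=4/17, sR=20/49; mL=-26/833, mR=242/833; mL+mR=216/833 → advance +1; mR−mL=268/833 → turn +1·90°

0 8/45 8/29 -52/1305 244/1305 0 5 S
1 2/9 10/61 -77/549 29/549 0 4 E
2 8/17 40/157 -916/2669 52/2669 -1 4 N
3 4/17 20/49 -26/833 242/833 -1 3 W
final -2 3 S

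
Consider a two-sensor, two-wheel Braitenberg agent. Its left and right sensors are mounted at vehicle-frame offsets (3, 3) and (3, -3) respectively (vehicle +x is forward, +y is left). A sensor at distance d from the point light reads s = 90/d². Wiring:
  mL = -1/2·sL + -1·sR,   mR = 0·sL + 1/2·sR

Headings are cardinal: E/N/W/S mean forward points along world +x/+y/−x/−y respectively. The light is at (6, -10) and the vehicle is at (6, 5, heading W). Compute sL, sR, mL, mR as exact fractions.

10/17 10/37 -355/629 5/37

left sensor world pos  = (3, 2); dL² = 153
right sensor world pos = (3, 8); dR² = 333
sL = 90/153 = 10/17
sR = 90/333 = 10/37
mL = -1/2·sL + -1·sR = -355/629
mR = 0·sL + 1/2·sR = 5/37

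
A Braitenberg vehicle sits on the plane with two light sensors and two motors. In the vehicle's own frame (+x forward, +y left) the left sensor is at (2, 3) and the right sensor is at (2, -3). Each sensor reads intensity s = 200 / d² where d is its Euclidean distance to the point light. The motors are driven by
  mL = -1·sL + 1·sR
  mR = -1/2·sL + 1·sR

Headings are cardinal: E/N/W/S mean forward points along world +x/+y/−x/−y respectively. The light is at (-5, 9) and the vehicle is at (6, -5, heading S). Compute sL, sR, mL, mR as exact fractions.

left sensor world pos  = (9, -7); dL² = 452
right sensor world pos = (3, -7); dR² = 320
sL = 200/452 = 50/113
sR = 200/320 = 5/8
mL = -1·sL + 1·sR = 165/904
mR = -1/2·sL + 1·sR = 365/904

50/113 5/8 165/904 365/904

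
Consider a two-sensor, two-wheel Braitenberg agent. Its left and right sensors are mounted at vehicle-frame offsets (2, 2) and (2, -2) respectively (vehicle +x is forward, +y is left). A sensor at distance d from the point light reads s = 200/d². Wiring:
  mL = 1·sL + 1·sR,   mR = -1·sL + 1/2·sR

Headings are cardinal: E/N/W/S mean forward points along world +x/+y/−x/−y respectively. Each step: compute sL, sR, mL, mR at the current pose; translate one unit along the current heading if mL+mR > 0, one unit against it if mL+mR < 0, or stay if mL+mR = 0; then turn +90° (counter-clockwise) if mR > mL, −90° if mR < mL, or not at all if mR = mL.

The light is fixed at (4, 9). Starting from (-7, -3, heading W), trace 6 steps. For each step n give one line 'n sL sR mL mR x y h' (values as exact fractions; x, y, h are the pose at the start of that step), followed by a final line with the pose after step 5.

n=0: pose=(-7,-3,W); sL=40/73, sR=200/269; mL=25360/19637, mR=-3460/19637; mL+mR=300/269 → advance +1; mR−mL=-28820/19637 → turn -1·90°
n=1: pose=(-8,-3,N); sL=25/37, sR=1; mL=62/37, mR=-13/74; mL+mR=3/2 → advance +1; mR−mL=-137/74 → turn -1·90°
n=2: pose=(-8,-2,E); sL=200/181, sR=200/269; mL=90000/48689, mR=-35700/48689; mL+mR=300/269 → advance +1; mR−mL=-125700/48689 → turn -1·90°
n=3: pose=(-7,-2,S); sL=4/5, sR=100/169; mL=1176/845, mR=-426/845; mL+mR=150/169 → advance +1; mR−mL=-1602/845 → turn -1·90°
n=4: pose=(-7,-3,W); sL=40/73, sR=200/269; mL=25360/19637, mR=-3460/19637; mL+mR=300/269 → advance +1; mR−mL=-28820/19637 → turn -1·90°
n=5: pose=(-8,-3,N); sL=25/37, sR=1; mL=62/37, mR=-13/74; mL+mR=3/2 → advance +1; mR−mL=-137/74 → turn -1·90°

0 40/73 200/269 25360/19637 -3460/19637 -7 -3 W
1 25/37 1 62/37 -13/74 -8 -3 N
2 200/181 200/269 90000/48689 -35700/48689 -8 -2 E
3 4/5 100/169 1176/845 -426/845 -7 -2 S
4 40/73 200/269 25360/19637 -3460/19637 -7 -3 W
5 25/37 1 62/37 -13/74 -8 -3 N
final -8 -2 E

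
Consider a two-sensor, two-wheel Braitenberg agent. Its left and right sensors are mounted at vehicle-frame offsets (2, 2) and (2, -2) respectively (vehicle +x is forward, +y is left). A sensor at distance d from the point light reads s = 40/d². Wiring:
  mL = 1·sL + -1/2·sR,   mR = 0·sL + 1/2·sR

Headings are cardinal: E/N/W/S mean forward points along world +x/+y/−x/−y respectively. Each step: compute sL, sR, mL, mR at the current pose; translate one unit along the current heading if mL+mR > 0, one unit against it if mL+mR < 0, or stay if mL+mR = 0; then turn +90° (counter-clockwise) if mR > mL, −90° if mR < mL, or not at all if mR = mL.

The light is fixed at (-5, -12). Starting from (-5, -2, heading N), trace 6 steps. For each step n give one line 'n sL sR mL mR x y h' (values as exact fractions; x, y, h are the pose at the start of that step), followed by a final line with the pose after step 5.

0 10/37 10/37 5/37 5/37 -5 -2 N
1 40/173 40/173 20/173 20/173 -5 -1 N
2 1/5 1/5 1/10 1/10 -5 0 N
3 40/229 40/229 20/229 20/229 -5 1 N
4 2/13 2/13 1/13 1/13 -5 2 N
5 40/293 40/293 20/293 20/293 -5 3 N
final -5 4 N

n=0: pose=(-5,-2,N); sL=10/37, sR=10/37; mL=5/37, mR=5/37; mL+mR=10/37 → advance +1; mR−mL=0 → turn +0·90°
n=1: pose=(-5,-1,N); sL=40/173, sR=40/173; mL=20/173, mR=20/173; mL+mR=40/173 → advance +1; mR−mL=0 → turn +0·90°
n=2: pose=(-5,0,N); sL=1/5, sR=1/5; mL=1/10, mR=1/10; mL+mR=1/5 → advance +1; mR−mL=0 → turn +0·90°
n=3: pose=(-5,1,N); sL=40/229, sR=40/229; mL=20/229, mR=20/229; mL+mR=40/229 → advance +1; mR−mL=0 → turn +0·90°
n=4: pose=(-5,2,N); sL=2/13, sR=2/13; mL=1/13, mR=1/13; mL+mR=2/13 → advance +1; mR−mL=0 → turn +0·90°
n=5: pose=(-5,3,N); sL=40/293, sR=40/293; mL=20/293, mR=20/293; mL+mR=40/293 → advance +1; mR−mL=0 → turn +0·90°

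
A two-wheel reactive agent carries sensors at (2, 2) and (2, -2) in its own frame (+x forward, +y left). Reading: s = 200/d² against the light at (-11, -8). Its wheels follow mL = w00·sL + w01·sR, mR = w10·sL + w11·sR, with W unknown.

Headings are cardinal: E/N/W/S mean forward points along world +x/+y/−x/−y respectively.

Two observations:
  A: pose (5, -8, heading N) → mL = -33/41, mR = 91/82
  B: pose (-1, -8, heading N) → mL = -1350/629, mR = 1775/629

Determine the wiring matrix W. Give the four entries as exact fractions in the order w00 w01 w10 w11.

obs A: pose=(5,-8,N) → sL=1, sR=25/41, mL=-33/41, mR=91/82
obs B: pose=(-1,-8,N) → sL=50/17, sR=50/37, mL=-1350/629, mR=1775/629
sensor matrix S = [[1, 25/41], [50/17, 50/37]]; det S = -11400/25789
solve [mL_A; mL_B] = S·[w00; w01] and [mR_A; mR_B] = S·[w10; w11]:
  w00 = -1/2, w01 = -1/2, w10 = 1/2, w11 = 1

-1/2 -1/2 1/2 1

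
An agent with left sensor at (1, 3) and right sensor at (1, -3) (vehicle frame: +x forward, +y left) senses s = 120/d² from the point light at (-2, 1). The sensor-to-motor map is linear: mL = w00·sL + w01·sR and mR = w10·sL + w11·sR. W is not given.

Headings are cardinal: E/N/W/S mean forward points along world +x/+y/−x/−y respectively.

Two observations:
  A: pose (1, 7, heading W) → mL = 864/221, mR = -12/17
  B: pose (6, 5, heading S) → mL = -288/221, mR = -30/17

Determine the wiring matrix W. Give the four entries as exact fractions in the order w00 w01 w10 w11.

obs A: pose=(1,7,W) → sL=120/13, sR=24/17, mL=864/221, mR=-12/17
obs B: pose=(6,5,S) → sL=12/13, sR=60/17, mL=-288/221, mR=-30/17
sensor matrix S = [[120/13, 24/17], [12/13, 60/17]]; det S = 6912/221
solve [mL_A; mL_B] = S·[w00; w01] and [mR_A; mR_B] = S·[w10; w11]:
  w00 = 1/2, w01 = -1/2, w10 = 0, w11 = -1/2

1/2 -1/2 0 -1/2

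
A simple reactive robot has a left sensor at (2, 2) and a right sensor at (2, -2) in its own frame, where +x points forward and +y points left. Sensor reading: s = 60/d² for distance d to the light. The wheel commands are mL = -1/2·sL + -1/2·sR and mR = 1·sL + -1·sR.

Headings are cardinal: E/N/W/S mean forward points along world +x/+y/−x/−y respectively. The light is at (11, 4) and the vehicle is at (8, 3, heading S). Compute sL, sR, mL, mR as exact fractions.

left sensor world pos  = (10, 1); dL² = 10
right sensor world pos = (6, 1); dR² = 34
sL = 60/10 = 6
sR = 60/34 = 30/17
mL = -1/2·sL + -1/2·sR = -66/17
mR = 1·sL + -1·sR = 72/17

6 30/17 -66/17 72/17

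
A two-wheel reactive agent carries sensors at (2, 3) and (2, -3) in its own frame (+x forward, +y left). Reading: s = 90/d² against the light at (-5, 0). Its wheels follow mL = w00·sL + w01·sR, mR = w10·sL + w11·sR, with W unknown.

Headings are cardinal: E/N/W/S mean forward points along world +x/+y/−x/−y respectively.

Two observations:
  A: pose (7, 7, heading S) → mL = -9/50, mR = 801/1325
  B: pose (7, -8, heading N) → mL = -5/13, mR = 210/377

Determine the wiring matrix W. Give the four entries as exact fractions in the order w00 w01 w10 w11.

obs A: pose=(7,7,S) → sL=9/25, sR=45/53, mL=-9/50, mR=801/1325
obs B: pose=(7,-8,N) → sL=10/13, sR=10/29, mL=-5/13, mR=210/377
sensor matrix S = [[9/25, 45/53], [10/13, 10/29]]; det S = -52848/99905
solve [mL_A; mL_B] = S·[w00; w01] and [mR_A; mR_B] = S·[w10; w11]:
  w00 = -1/2, w01 = 0, w10 = 1/2, w11 = 1/2

-1/2 0 1/2 1/2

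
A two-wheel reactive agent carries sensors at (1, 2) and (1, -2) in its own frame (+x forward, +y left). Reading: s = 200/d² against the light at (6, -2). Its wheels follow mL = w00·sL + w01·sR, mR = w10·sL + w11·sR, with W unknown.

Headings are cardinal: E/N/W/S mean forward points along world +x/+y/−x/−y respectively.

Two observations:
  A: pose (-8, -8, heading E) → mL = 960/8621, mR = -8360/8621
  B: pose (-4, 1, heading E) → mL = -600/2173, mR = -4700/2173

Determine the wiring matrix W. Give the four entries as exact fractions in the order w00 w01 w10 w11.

obs A: pose=(-8,-8,E) → sL=40/37, sR=200/233, mL=960/8621, mR=-8360/8621
obs B: pose=(-4,1,E) → sL=100/53, sR=100/41, mL=-600/2173, mR=-4700/2173
sensor matrix S = [[40/37, 200/233], [100/53, 100/41]]; det S = 19056000/18733433
solve [mL_A; mL_B] = S·[w00; w01] and [mR_A; mR_B] = S·[w10; w11]:
  w00 = 1/2, w01 = -1/2, w10 = -1/2, w11 = -1/2

1/2 -1/2 -1/2 -1/2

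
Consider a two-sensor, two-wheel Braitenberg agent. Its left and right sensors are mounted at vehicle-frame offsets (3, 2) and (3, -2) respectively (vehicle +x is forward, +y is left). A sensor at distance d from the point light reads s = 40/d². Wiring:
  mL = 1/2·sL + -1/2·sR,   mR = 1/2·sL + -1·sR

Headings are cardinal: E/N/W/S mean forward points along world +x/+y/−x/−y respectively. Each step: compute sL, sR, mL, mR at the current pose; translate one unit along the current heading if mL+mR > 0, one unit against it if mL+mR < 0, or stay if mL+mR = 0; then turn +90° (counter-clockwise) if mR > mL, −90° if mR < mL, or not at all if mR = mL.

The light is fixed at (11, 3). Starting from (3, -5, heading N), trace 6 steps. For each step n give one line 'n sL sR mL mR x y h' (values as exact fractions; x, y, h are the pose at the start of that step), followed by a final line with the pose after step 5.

0 8/25 40/61 -256/1525 -756/1525 3 -5 N
1 20/37 20/73 360/2701 -10/2701 3 -6 E
2 40/169 8/45 224/7605 -452/7605 4 -6 S
3 1/5 5/17 -4/85 -33/170 4 -5 W
4 40/89 40/41 -960/3649 -2740/3649 5 -5 N
5 20/29 4/13 72/377 14/377 5 -6 E
final 6 -6 S

n=0: pose=(3,-5,N); sL=8/25, sR=40/61; mL=-256/1525, mR=-756/1525; mL+mR=-1012/1525 → advance -1; mR−mL=-20/61 → turn -1·90°
n=1: pose=(3,-6,E); sL=20/37, sR=20/73; mL=360/2701, mR=-10/2701; mL+mR=350/2701 → advance +1; mR−mL=-10/73 → turn -1·90°
n=2: pose=(4,-6,S); sL=40/169, sR=8/45; mL=224/7605, mR=-452/7605; mL+mR=-76/2535 → advance -1; mR−mL=-4/45 → turn -1·90°
n=3: pose=(4,-5,W); sL=1/5, sR=5/17; mL=-4/85, mR=-33/170; mL+mR=-41/170 → advance -1; mR−mL=-5/34 → turn -1·90°
n=4: pose=(5,-5,N); sL=40/89, sR=40/41; mL=-960/3649, mR=-2740/3649; mL+mR=-3700/3649 → advance -1; mR−mL=-20/41 → turn -1·90°
n=5: pose=(5,-6,E); sL=20/29, sR=4/13; mL=72/377, mR=14/377; mL+mR=86/377 → advance +1; mR−mL=-2/13 → turn -1·90°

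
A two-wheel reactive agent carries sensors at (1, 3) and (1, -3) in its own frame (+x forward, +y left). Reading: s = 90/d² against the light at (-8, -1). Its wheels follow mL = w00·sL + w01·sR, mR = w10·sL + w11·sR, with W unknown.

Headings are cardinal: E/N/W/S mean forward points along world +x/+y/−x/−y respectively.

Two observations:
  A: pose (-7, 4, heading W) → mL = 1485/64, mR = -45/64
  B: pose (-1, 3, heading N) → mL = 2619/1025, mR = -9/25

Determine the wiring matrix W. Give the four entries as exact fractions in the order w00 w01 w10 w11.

obs A: pose=(-7,4,W) → sL=45/2, sR=45/32, mL=1485/64, mR=-45/64
obs B: pose=(-1,3,N) → sL=90/41, sR=18/25, mL=2619/1025, mR=-9/25
sensor matrix S = [[45/2, 45/32], [90/41, 18/25]]; det S = 43011/3280
solve [mL_A; mL_B] = S·[w00; w01] and [mR_A; mR_B] = S·[w10; w11]:
  w00 = 1, w01 = 1/2, w10 = 0, w11 = -1/2

1 1/2 0 -1/2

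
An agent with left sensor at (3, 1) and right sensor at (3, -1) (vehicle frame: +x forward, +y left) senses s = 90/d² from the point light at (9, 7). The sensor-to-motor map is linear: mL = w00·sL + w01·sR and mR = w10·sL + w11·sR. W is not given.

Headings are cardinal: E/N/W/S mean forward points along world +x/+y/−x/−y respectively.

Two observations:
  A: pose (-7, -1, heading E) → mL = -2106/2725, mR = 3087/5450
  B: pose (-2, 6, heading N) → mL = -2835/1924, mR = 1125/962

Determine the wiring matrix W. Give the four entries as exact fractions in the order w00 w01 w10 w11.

obs A: pose=(-7,-1,E) → sL=45/109, sR=9/25, mL=-2106/2725, mR=3087/5450
obs B: pose=(-2,6,N) → sL=45/74, sR=45/52, mL=-2835/1924, mR=1125/962
sensor matrix S = [[45/109, 9/25], [45/74, 45/52]]; det S = 145071/1048580
solve [mL_A; mL_B] = S·[w00; w01] and [mR_A; mR_B] = S·[w10; w11]:
  w00 = -1, w01 = -1, w10 = 1/2, w11 = 1

-1 -1 1/2 1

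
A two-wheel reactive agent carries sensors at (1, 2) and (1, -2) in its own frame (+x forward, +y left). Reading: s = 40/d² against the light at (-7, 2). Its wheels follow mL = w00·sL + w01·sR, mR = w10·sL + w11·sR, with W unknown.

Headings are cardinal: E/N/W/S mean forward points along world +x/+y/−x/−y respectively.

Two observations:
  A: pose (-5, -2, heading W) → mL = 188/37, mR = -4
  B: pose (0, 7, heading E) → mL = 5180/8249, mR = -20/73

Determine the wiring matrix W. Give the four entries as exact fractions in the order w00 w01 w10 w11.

obs A: pose=(-5,-2,W) → sL=40/37, sR=8, mL=188/37, mR=-4
obs B: pose=(0,7,E) → sL=40/113, sR=40/73, mL=5180/8249, mR=-20/73
sensor matrix S = [[40/37, 8], [40/113, 40/73]]; det S = -683520/305213
solve [mL_A; mL_B] = S·[w00; w01] and [mR_A; mR_B] = S·[w10; w11]:
  w00 = 1, w01 = 1/2, w10 = 0, w11 = -1/2

1 1/2 0 -1/2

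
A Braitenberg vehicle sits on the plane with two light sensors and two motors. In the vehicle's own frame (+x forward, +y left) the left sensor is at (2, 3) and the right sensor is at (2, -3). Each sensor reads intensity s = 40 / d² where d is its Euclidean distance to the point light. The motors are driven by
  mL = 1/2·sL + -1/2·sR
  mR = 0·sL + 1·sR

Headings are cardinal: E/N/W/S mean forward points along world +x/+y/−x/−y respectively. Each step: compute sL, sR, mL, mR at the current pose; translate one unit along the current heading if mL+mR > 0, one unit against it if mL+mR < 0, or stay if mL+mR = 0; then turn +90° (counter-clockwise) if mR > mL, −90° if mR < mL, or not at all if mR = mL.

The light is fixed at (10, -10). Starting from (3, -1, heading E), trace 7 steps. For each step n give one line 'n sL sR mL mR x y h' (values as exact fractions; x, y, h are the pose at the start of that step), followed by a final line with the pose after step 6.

n=0: pose=(3,-1,E); sL=40/169, sR=40/61; mL=-2160/10309, mR=40/61; mL+mR=4600/10309 → advance +1; mR−mL=8920/10309 → turn +1·90°
n=1: pose=(4,-1,N); sL=20/101, sR=4/13; mL=-72/1313, mR=4/13; mL+mR=332/1313 → advance +1; mR−mL=476/1313 → turn +1·90°
n=2: pose=(4,0,W); sL=40/113, sR=40/233; mL=2400/26329, mR=40/233; mL+mR=6920/26329 → advance +1; mR−mL=2120/26329 → turn +1·90°
n=3: pose=(3,0,S); sL=1/2, sR=10/41; mL=21/164, mR=10/41; mL+mR=61/164 → advance +1; mR−mL=19/164 → turn +1·90°
n=4: pose=(3,-1,E); sL=40/169, sR=40/61; mL=-2160/10309, mR=40/61; mL+mR=4600/10309 → advance +1; mR−mL=8920/10309 → turn +1·90°
n=5: pose=(4,-1,N); sL=20/101, sR=4/13; mL=-72/1313, mR=4/13; mL+mR=332/1313 → advance +1; mR−mL=476/1313 → turn +1·90°
n=6: pose=(4,0,W); sL=40/113, sR=40/233; mL=2400/26329, mR=40/233; mL+mR=6920/26329 → advance +1; mR−mL=2120/26329 → turn +1·90°

0 40/169 40/61 -2160/10309 40/61 3 -1 E
1 20/101 4/13 -72/1313 4/13 4 -1 N
2 40/113 40/233 2400/26329 40/233 4 0 W
3 1/2 10/41 21/164 10/41 3 0 S
4 40/169 40/61 -2160/10309 40/61 3 -1 E
5 20/101 4/13 -72/1313 4/13 4 -1 N
6 40/113 40/233 2400/26329 40/233 4 0 W
final 3 0 S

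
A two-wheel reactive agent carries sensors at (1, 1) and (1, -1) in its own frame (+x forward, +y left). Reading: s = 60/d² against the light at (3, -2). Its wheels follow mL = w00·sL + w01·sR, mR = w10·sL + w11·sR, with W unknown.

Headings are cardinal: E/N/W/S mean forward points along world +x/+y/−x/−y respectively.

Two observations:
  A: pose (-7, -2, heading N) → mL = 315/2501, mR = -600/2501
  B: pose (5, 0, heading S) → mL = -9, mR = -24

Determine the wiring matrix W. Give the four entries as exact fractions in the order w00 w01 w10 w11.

1 -1/2 1 -1

obs A: pose=(-7,-2,N) → sL=30/61, sR=30/41, mL=315/2501, mR=-600/2501
obs B: pose=(5,0,S) → sL=6, sR=30, mL=-9, mR=-24
sensor matrix S = [[30/61, 30/41], [6, 30]]; det S = 25920/2501
solve [mL_A; mL_B] = S·[w00; w01] and [mR_A; mR_B] = S·[w10; w11]:
  w00 = 1, w01 = -1/2, w10 = 1, w11 = -1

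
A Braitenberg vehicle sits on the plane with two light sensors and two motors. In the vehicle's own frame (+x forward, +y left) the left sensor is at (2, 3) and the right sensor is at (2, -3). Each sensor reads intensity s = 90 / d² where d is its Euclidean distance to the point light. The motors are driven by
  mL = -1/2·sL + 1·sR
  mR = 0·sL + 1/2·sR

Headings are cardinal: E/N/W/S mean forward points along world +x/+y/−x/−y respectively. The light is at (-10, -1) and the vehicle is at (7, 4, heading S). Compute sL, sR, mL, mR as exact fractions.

90/409 18/41 5517/16769 9/41

left sensor world pos  = (10, 2); dL² = 409
right sensor world pos = (4, 2); dR² = 205
sL = 90/409 = 90/409
sR = 90/205 = 18/41
mL = -1/2·sL + 1·sR = 5517/16769
mR = 0·sL + 1/2·sR = 9/41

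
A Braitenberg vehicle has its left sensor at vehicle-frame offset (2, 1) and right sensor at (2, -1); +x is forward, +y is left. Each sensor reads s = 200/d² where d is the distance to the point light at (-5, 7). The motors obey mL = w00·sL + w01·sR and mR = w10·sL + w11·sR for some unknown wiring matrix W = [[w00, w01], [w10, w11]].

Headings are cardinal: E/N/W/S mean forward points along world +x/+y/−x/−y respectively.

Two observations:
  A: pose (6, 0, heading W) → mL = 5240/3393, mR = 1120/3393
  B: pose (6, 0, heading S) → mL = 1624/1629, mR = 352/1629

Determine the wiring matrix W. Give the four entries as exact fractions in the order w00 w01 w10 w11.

obs A: pose=(6,0,W) → sL=40/29, sR=200/117, mL=5240/3393, mR=1120/3393
obs B: pose=(6,0,S) → sL=8/9, sR=200/181, mL=1624/1629, mR=352/1629
sensor matrix S = [[40/29, 200/117], [8/9, 200/181]]; det S = 25600/5527197
solve [mL_A; mL_B] = S·[w00; w01] and [mR_A; mR_B] = S·[w10; w11]:
  w00 = 1/2, w01 = 1/2, w10 = -1, w11 = 1

1/2 1/2 -1 1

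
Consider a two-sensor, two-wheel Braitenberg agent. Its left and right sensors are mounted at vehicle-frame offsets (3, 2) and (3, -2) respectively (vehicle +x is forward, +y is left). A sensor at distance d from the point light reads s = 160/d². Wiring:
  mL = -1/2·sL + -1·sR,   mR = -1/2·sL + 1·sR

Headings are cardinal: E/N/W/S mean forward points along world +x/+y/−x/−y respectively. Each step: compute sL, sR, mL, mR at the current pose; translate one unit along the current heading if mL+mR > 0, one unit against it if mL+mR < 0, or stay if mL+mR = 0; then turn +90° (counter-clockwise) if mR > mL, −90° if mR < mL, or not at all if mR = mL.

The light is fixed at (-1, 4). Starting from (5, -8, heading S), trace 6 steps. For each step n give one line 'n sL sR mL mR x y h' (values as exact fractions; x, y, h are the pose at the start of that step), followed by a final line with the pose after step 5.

0 160/289 160/241 -65520/69649 26960/69649 5 -8 S
1 80/81 16/25 -2296/2025 296/2025 5 -7 E
2 160/73 160/113 -20720/8249 2640/8249 4 -7 N
3 4/5 20/13 -126/65 74/65 4 -8 W
4 160/289 160/241 -65520/69649 26960/69649 5 -8 S
5 80/81 16/25 -2296/2025 296/2025 5 -7 E
final 4 -7 N

n=0: pose=(5,-8,S); sL=160/289, sR=160/241; mL=-65520/69649, mR=26960/69649; mL+mR=-160/289 → advance -1; mR−mL=320/241 → turn +1·90°
n=1: pose=(5,-7,E); sL=80/81, sR=16/25; mL=-2296/2025, mR=296/2025; mL+mR=-80/81 → advance -1; mR−mL=32/25 → turn +1·90°
n=2: pose=(4,-7,N); sL=160/73, sR=160/113; mL=-20720/8249, mR=2640/8249; mL+mR=-160/73 → advance -1; mR−mL=320/113 → turn +1·90°
n=3: pose=(4,-8,W); sL=4/5, sR=20/13; mL=-126/65, mR=74/65; mL+mR=-4/5 → advance -1; mR−mL=40/13 → turn +1·90°
n=4: pose=(5,-8,S); sL=160/289, sR=160/241; mL=-65520/69649, mR=26960/69649; mL+mR=-160/289 → advance -1; mR−mL=320/241 → turn +1·90°
n=5: pose=(5,-7,E); sL=80/81, sR=16/25; mL=-2296/2025, mR=296/2025; mL+mR=-80/81 → advance -1; mR−mL=32/25 → turn +1·90°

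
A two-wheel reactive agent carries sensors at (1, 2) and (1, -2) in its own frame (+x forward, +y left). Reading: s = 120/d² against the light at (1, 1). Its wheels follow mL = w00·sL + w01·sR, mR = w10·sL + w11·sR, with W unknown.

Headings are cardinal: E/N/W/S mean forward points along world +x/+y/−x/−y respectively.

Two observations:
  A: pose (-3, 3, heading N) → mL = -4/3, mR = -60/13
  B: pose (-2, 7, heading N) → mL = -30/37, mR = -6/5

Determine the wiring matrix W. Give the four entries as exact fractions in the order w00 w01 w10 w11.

-1/2 0 0 -1/2

obs A: pose=(-3,3,N) → sL=8/3, sR=120/13, mL=-4/3, mR=-60/13
obs B: pose=(-2,7,N) → sL=60/37, sR=12/5, mL=-30/37, mR=-6/5
sensor matrix S = [[8/3, 120/13], [60/37, 12/5]]; det S = -20608/2405
solve [mL_A; mL_B] = S·[w00; w01] and [mR_A; mR_B] = S·[w10; w11]:
  w00 = -1/2, w01 = 0, w10 = 0, w11 = -1/2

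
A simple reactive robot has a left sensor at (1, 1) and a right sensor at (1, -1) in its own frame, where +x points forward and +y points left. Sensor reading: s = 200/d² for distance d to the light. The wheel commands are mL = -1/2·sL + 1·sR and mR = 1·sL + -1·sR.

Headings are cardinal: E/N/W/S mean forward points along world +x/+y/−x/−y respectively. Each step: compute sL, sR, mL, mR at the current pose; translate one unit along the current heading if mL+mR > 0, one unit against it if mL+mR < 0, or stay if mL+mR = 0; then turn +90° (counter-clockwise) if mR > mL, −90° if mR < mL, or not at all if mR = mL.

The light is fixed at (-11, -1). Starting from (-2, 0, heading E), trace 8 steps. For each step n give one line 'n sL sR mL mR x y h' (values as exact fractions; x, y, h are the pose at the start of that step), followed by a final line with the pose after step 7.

0 25/13 2 27/26 -1/13 -2 0 E
1 200/121 200/81 16100/9801 -8000/9801 -1 0 S
2 100/41 100/41 50/41 0 -1 -1 W
3 40/13 200/101 580/1313 1440/1313 -2 -1 N
4 25/8 50/17 375/272 25/136 -2 0 W
5 200/53 40/17 420/901 1280/901 -3 0 N
6 4 100/29 42/29 16/29 -3 1 W
7 40/9 200/73 340/657 1120/657 -4 1 N
final -4 2 W

n=0: pose=(-2,0,E); sL=25/13, sR=2; mL=27/26, mR=-1/13; mL+mR=25/26 → advance +1; mR−mL=-29/26 → turn -1·90°
n=1: pose=(-1,0,S); sL=200/121, sR=200/81; mL=16100/9801, mR=-8000/9801; mL+mR=100/121 → advance +1; mR−mL=-24100/9801 → turn -1·90°
n=2: pose=(-1,-1,W); sL=100/41, sR=100/41; mL=50/41, mR=0; mL+mR=50/41 → advance +1; mR−mL=-50/41 → turn -1·90°
n=3: pose=(-2,-1,N); sL=40/13, sR=200/101; mL=580/1313, mR=1440/1313; mL+mR=20/13 → advance +1; mR−mL=860/1313 → turn +1·90°
n=4: pose=(-2,0,W); sL=25/8, sR=50/17; mL=375/272, mR=25/136; mL+mR=25/16 → advance +1; mR−mL=-325/272 → turn -1·90°
n=5: pose=(-3,0,N); sL=200/53, sR=40/17; mL=420/901, mR=1280/901; mL+mR=100/53 → advance +1; mR−mL=860/901 → turn +1·90°
n=6: pose=(-3,1,W); sL=4, sR=100/29; mL=42/29, mR=16/29; mL+mR=2 → advance +1; mR−mL=-26/29 → turn -1·90°
n=7: pose=(-4,1,N); sL=40/9, sR=200/73; mL=340/657, mR=1120/657; mL+mR=20/9 → advance +1; mR−mL=260/219 → turn +1·90°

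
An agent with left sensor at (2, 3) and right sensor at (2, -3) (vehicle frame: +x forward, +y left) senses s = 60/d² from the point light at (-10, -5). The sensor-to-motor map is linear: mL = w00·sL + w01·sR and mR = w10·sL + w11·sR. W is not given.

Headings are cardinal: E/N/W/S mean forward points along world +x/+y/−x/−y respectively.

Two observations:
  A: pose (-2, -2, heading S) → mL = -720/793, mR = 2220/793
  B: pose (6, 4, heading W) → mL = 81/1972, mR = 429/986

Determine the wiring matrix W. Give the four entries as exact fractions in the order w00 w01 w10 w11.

obs A: pose=(-2,-2,S) → sL=30/61, sR=30/13, mL=-720/793, mR=2220/793
obs B: pose=(6,4,W) → sL=15/58, sR=3/17, mL=81/1972, mR=429/986
sensor matrix S = [[30/61, 30/13], [15/58, 3/17]]; det S = -199395/390949
solve [mL_A; mL_B] = S·[w00; w01] and [mR_A; mR_B] = S·[w10; w11]:
  w00 = 1/2, w01 = -1/2, w10 = 1, w11 = 1

1/2 -1/2 1 1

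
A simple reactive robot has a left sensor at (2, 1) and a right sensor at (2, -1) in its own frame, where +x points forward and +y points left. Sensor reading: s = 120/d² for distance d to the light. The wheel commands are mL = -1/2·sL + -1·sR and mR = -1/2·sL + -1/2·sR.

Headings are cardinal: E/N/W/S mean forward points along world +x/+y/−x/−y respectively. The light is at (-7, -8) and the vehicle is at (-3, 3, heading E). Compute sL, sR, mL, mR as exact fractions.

2/3 15/17 -62/51 -79/102

left sensor world pos  = (-1, 4); dL² = 180
right sensor world pos = (-1, 2); dR² = 136
sL = 120/180 = 2/3
sR = 120/136 = 15/17
mL = -1/2·sL + -1·sR = -62/51
mR = -1/2·sL + -1/2·sR = -79/102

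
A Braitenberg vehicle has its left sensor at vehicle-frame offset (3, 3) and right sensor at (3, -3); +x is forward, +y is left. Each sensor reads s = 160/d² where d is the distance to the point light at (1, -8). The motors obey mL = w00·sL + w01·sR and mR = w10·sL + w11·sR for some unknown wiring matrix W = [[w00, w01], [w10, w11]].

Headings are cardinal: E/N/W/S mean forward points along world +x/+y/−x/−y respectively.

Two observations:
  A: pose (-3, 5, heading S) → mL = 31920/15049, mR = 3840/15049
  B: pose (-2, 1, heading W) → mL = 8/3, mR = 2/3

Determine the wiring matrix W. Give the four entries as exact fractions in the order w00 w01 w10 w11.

obs A: pose=(-3,5,S) → sL=160/101, sR=160/149, mL=31920/15049, mR=3840/15049
obs B: pose=(-2,1,W) → sL=20/9, sR=8/9, mL=8/3, mR=2/3
sensor matrix S = [[160/101, 160/149], [20/9, 8/9]]; det S = -14720/15049
solve [mL_A; mL_B] = S·[w00; w01] and [mR_A; mR_B] = S·[w10; w11]:
  w00 = 1, w01 = 1/2, w10 = 1/2, w11 = -1/2

1 1/2 1/2 -1/2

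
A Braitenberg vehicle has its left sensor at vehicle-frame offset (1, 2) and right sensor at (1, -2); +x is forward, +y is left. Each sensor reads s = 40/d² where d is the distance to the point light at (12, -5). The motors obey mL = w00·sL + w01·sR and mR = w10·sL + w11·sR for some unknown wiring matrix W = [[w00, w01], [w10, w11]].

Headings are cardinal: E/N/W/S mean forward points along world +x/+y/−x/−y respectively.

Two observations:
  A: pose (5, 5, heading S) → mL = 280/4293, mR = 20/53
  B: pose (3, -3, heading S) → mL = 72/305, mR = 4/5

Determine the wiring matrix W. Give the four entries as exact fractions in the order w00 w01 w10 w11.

obs A: pose=(5,5,S) → sL=20/53, sR=20/81, mL=280/4293, mR=20/53
obs B: pose=(3,-3,S) → sL=4/5, sR=20/61, mL=72/305, mR=4/5
sensor matrix S = [[20/53, 20/81], [4/5, 20/61]]; det S = -19328/261873
solve [mL_A; mL_B] = S·[w00; w01] and [mR_A; mR_B] = S·[w10; w11]:
  w00 = 1/2, w01 = -1/2, w10 = 1, w11 = 0

1/2 -1/2 1 0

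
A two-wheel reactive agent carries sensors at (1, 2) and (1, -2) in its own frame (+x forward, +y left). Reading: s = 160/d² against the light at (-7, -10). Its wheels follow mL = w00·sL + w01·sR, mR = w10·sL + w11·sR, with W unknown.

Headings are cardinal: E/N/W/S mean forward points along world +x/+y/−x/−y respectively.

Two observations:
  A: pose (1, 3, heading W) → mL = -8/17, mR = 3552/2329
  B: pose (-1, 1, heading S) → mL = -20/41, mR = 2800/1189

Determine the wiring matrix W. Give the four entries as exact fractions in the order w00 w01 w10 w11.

obs A: pose=(1,3,W) → sL=16/17, sR=80/137, mL=-8/17, mR=3552/2329
obs B: pose=(-1,1,S) → sL=40/41, sR=40/29, mL=-20/41, mR=2800/1189
sensor matrix S = [[16/17, 80/137], [40/41, 40/29]]; det S = 2017280/2769181
solve [mL_A; mL_B] = S·[w00; w01] and [mR_A; mR_B] = S·[w10; w11]:
  w00 = -1/2, w01 = 0, w10 = 1, w11 = 1

-1/2 0 1 1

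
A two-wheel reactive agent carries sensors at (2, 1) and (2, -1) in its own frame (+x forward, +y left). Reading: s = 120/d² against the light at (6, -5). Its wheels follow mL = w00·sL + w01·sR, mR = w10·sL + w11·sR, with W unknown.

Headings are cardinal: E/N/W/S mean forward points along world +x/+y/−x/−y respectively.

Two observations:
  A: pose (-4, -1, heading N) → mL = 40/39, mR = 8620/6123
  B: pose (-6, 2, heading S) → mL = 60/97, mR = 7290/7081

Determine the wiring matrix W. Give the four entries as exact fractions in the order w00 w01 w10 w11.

0 1 1/2 1

obs A: pose=(-4,-1,N) → sL=120/157, sR=40/39, mL=40/39, mR=8620/6123
obs B: pose=(-6,2,S) → sL=60/73, sR=60/97, mL=60/97, mR=7290/7081
sensor matrix S = [[120/157, 40/39], [60/73, 60/97]]; det S = -5350400/14452321
solve [mL_A; mL_B] = S·[w00; w01] and [mR_A; mR_B] = S·[w10; w11]:
  w00 = 0, w01 = 1, w10 = 1/2, w11 = 1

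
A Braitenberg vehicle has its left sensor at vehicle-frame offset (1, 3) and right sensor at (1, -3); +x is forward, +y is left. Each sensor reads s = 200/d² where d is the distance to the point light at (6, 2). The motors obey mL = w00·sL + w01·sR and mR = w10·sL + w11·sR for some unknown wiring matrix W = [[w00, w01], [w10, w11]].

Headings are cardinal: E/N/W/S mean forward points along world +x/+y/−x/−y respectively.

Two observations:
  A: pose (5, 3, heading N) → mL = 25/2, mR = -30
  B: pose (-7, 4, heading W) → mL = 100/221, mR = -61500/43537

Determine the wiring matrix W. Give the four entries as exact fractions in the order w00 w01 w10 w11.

0 1/2 -1/2 -1

obs A: pose=(5,3,N) → sL=10, sR=25, mL=25/2, mR=-30
obs B: pose=(-7,4,W) → sL=200/197, sR=200/221, mL=100/221, mR=-61500/43537
sensor matrix S = [[10, 25], [200/197, 200/221]]; det S = -711000/43537
solve [mL_A; mL_B] = S·[w00; w01] and [mR_A; mR_B] = S·[w10; w11]:
  w00 = 0, w01 = 1/2, w10 = -1/2, w11 = -1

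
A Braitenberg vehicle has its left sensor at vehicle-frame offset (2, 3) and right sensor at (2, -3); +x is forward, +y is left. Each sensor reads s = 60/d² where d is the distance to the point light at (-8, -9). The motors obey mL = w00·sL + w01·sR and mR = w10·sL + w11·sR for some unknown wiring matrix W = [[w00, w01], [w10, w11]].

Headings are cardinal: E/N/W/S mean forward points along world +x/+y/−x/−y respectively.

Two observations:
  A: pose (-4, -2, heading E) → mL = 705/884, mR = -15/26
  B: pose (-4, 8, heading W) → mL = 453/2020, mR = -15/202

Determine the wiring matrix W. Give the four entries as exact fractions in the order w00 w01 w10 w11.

1/2 1/2 0 -1/2

obs A: pose=(-4,-2,E) → sL=15/34, sR=15/13, mL=705/884, mR=-15/26
obs B: pose=(-4,8,W) → sL=3/10, sR=15/101, mL=453/2020, mR=-15/202
sensor matrix S = [[15/34, 15/13], [3/10, 15/101]]; det S = -6264/22321
solve [mL_A; mL_B] = S·[w00; w01] and [mR_A; mR_B] = S·[w10; w11]:
  w00 = 1/2, w01 = 1/2, w10 = 0, w11 = -1/2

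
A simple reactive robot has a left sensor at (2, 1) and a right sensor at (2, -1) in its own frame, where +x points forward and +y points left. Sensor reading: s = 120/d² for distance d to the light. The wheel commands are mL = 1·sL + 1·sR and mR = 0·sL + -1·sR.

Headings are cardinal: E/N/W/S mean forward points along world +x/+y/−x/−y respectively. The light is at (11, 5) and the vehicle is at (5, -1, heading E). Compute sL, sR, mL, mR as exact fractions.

left sensor world pos  = (7, 0); dL² = 41
right sensor world pos = (7, -2); dR² = 65
sL = 120/41 = 120/41
sR = 120/65 = 24/13
mL = 1·sL + 1·sR = 2544/533
mR = 0·sL + -1·sR = -24/13

120/41 24/13 2544/533 -24/13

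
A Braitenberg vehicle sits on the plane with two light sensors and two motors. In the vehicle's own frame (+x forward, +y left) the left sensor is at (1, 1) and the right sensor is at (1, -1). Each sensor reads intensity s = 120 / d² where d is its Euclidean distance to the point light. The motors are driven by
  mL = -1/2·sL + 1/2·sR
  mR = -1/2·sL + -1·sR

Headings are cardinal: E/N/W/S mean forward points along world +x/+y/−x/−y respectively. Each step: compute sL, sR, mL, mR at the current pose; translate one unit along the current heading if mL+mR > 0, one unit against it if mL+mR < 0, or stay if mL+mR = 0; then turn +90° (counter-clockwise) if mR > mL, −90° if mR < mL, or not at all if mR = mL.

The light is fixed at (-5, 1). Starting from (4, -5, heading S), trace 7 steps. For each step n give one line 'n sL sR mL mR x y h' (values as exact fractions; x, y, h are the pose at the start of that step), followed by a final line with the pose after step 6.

0 120/149 120/113 2160/16837 -24660/16837 4 -5 S
1 6/5 3/2 3/20 -21/10 4 -4 W
2 120/97 120/137 -2400/13289 -19860/13289 5 -4 N
3 60/73 12/17 -72/1241 -1386/1241 5 -5 E
4 120/149 120/113 2160/16837 -24660/16837 4 -5 S
5 6/5 3/2 3/20 -21/10 4 -4 W
6 120/97 120/137 -2400/13289 -19860/13289 5 -4 N
final 5 -5 E

n=0: pose=(4,-5,S); sL=120/149, sR=120/113; mL=2160/16837, mR=-24660/16837; mL+mR=-22500/16837 → advance -1; mR−mL=-180/113 → turn -1·90°
n=1: pose=(4,-4,W); sL=6/5, sR=3/2; mL=3/20, mR=-21/10; mL+mR=-39/20 → advance -1; mR−mL=-9/4 → turn -1·90°
n=2: pose=(5,-4,N); sL=120/97, sR=120/137; mL=-2400/13289, mR=-19860/13289; mL+mR=-22260/13289 → advance -1; mR−mL=-180/137 → turn -1·90°
n=3: pose=(5,-5,E); sL=60/73, sR=12/17; mL=-72/1241, mR=-1386/1241; mL+mR=-1458/1241 → advance -1; mR−mL=-18/17 → turn -1·90°
n=4: pose=(4,-5,S); sL=120/149, sR=120/113; mL=2160/16837, mR=-24660/16837; mL+mR=-22500/16837 → advance -1; mR−mL=-180/113 → turn -1·90°
n=5: pose=(4,-4,W); sL=6/5, sR=3/2; mL=3/20, mR=-21/10; mL+mR=-39/20 → advance -1; mR−mL=-9/4 → turn -1·90°
n=6: pose=(5,-4,N); sL=120/97, sR=120/137; mL=-2400/13289, mR=-19860/13289; mL+mR=-22260/13289 → advance -1; mR−mL=-180/137 → turn -1·90°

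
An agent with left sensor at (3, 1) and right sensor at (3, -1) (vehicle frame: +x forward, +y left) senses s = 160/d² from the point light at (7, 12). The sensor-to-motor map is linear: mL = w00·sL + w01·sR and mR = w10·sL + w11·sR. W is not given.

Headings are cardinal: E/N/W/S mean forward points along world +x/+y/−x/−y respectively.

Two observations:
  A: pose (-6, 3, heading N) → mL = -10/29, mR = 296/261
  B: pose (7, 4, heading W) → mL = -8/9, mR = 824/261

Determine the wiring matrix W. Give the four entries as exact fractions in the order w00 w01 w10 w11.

-1/2 0 1 1/2

obs A: pose=(-6,3,N) → sL=20/29, sR=8/9, mL=-10/29, mR=296/261
obs B: pose=(7,4,W) → sL=16/9, sR=80/29, mL=-8/9, mR=824/261
sensor matrix S = [[20/29, 8/9], [16/9, 80/29]]; det S = 21952/68121
solve [mL_A; mL_B] = S·[w00; w01] and [mR_A; mR_B] = S·[w10; w11]:
  w00 = -1/2, w01 = 0, w10 = 1, w11 = 1/2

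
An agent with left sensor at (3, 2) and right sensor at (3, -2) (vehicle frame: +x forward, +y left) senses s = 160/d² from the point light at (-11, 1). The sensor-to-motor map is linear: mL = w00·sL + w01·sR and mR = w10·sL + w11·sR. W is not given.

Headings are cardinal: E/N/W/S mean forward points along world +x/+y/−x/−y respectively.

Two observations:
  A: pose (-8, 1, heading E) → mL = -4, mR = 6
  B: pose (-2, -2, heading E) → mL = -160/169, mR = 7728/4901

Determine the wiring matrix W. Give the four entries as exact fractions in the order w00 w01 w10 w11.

0 -1 1 1/2

obs A: pose=(-8,1,E) → sL=4, sR=4, mL=-4, mR=6
obs B: pose=(-2,-2,E) → sL=32/29, sR=160/169, mL=-160/169, mR=7728/4901
sensor matrix S = [[4, 4], [32/29, 160/169]]; det S = -3072/4901
solve [mL_A; mL_B] = S·[w00; w01] and [mR_A; mR_B] = S·[w10; w11]:
  w00 = 0, w01 = -1, w10 = 1, w11 = 1/2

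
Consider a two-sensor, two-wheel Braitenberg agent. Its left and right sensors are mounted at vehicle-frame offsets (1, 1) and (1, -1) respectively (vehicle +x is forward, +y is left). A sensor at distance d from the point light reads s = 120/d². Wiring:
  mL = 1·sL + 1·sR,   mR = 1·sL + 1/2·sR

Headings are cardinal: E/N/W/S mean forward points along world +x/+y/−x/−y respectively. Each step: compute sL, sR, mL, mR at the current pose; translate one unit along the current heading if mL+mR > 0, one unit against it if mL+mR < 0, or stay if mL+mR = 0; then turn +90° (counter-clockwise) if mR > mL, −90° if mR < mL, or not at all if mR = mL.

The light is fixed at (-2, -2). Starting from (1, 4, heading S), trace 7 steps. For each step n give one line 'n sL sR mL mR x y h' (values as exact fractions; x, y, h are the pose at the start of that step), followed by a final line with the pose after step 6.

0 120/41 120/29 8400/1189 5940/1189 1 4 S
1 6 3 9 15/2 1 3 W
2 120/37 8/3 656/111 508/111 0 3 N
3 60/29 60/17 2760/493 1890/493 0 4 E
4 120/41 120/29 8400/1189 5940/1189 1 4 S
5 6 3 9 15/2 1 3 W
6 120/37 8/3 656/111 508/111 0 3 N
final 0 4 E

n=0: pose=(1,4,S); sL=120/41, sR=120/29; mL=8400/1189, mR=5940/1189; mL+mR=14340/1189 → advance +1; mR−mL=-60/29 → turn -1·90°
n=1: pose=(1,3,W); sL=6, sR=3; mL=9, mR=15/2; mL+mR=33/2 → advance +1; mR−mL=-3/2 → turn -1·90°
n=2: pose=(0,3,N); sL=120/37, sR=8/3; mL=656/111, mR=508/111; mL+mR=388/37 → advance +1; mR−mL=-4/3 → turn -1·90°
n=3: pose=(0,4,E); sL=60/29, sR=60/17; mL=2760/493, mR=1890/493; mL+mR=4650/493 → advance +1; mR−mL=-30/17 → turn -1·90°
n=4: pose=(1,4,S); sL=120/41, sR=120/29; mL=8400/1189, mR=5940/1189; mL+mR=14340/1189 → advance +1; mR−mL=-60/29 → turn -1·90°
n=5: pose=(1,3,W); sL=6, sR=3; mL=9, mR=15/2; mL+mR=33/2 → advance +1; mR−mL=-3/2 → turn -1·90°
n=6: pose=(0,3,N); sL=120/37, sR=8/3; mL=656/111, mR=508/111; mL+mR=388/37 → advance +1; mR−mL=-4/3 → turn -1·90°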